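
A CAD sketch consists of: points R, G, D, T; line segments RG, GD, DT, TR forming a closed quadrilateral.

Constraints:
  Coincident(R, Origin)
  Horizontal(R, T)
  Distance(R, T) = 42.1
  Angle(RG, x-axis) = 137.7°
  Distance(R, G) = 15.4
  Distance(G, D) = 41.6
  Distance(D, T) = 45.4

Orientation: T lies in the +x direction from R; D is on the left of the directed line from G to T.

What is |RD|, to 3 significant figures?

43.3

Checks: |RT| = 42.10 ✓; |RG| = 15.40 ✓; |GD| = 41.60 ✓; |DT| = 45.40 ✓.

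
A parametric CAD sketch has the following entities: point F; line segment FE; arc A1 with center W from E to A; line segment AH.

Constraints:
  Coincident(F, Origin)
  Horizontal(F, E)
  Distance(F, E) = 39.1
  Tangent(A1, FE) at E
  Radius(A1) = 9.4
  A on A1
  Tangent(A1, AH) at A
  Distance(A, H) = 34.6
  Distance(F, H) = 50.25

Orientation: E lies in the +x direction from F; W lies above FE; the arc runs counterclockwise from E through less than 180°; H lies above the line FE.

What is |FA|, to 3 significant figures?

49.0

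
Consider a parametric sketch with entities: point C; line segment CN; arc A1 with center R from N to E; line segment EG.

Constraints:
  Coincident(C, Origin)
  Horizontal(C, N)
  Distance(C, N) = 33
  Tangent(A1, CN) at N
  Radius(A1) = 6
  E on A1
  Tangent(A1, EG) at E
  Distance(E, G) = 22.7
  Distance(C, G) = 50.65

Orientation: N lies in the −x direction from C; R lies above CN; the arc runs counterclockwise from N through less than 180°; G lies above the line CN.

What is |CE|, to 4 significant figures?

29.96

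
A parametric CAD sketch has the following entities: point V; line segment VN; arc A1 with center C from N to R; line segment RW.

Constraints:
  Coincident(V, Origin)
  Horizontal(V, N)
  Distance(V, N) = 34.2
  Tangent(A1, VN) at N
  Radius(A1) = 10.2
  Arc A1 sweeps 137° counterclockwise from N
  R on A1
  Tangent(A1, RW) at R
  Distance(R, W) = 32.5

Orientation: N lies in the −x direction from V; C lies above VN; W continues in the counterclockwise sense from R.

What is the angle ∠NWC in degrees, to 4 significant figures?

6.688°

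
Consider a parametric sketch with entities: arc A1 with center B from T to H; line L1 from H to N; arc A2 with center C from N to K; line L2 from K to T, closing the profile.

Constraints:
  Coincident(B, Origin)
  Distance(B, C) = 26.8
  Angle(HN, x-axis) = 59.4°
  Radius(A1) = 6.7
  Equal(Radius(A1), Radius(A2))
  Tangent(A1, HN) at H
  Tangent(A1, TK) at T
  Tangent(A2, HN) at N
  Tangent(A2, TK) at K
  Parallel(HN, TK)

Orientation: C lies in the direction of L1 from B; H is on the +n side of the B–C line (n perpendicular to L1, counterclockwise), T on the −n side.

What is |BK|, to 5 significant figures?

27.625

The slot axis is L1's direction at 59.4°, so u = (cos 59.4°, sin 59.4°) = (0.50904, 0.86074) and n = (−sin 59.4°, cos 59.4°) = (-0.86074, 0.50904). B is at the origin and C lies 26.8 along u from B, so C = 26.8·u = (13.642, 23.068). Tangency of A1 to both parallel lines with radius 6.7 puts H and T at B ± 6.7·n: H = (-5.7670, 3.4106), T = (5.7670, -3.4106). Equal radii place N and K the same way about C: N = C + 6.7·n = (7.8753, 26.478), K = C − 6.7·n = (19.409, 19.657). Then |BK| = |K − B| = 27.625.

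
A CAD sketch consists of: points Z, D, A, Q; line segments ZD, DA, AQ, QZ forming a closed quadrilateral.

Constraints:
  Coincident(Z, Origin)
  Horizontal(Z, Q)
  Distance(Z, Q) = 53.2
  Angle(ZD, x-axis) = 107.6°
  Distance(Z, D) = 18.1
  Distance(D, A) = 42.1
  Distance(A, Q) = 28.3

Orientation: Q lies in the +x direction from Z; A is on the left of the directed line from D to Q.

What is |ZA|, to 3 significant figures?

42.8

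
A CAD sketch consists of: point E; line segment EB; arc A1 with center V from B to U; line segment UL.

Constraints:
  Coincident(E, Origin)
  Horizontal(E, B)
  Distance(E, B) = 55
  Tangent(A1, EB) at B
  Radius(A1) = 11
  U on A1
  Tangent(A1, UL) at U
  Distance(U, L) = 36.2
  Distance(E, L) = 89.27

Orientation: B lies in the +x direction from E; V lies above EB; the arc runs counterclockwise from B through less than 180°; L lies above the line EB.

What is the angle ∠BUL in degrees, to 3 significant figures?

147°

Checks: |VU| = 11.00 ✓; ∠(VU, UL) = 90.00° ✓; |UL| = 36.20 ✓; |EL| = 89.27 ✓.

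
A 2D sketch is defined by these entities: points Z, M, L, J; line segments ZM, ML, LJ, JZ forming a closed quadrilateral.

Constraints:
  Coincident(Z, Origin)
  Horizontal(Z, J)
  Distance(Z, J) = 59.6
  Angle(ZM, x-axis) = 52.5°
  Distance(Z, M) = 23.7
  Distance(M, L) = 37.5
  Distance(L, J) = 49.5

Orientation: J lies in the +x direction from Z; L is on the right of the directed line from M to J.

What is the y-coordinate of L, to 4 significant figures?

-18.69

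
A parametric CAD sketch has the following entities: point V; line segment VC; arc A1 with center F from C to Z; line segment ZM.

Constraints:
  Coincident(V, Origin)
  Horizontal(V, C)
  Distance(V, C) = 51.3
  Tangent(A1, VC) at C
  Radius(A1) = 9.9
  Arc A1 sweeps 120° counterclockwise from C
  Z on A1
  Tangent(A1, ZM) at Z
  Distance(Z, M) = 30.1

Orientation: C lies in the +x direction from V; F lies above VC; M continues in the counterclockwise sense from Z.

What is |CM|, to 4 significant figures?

41.43

On A1, C sits at bearing -90° from F; a 120° counterclockwise sweep puts Z at bearing 30°, so Z = F + 9.9·(cos 30°, sin 30°) = (59.87, 14.85). A1 meets ZM tangentially, so FZ is at right angles to ZM, so ZM runs along (−sin 30°, cos 30°); with |ZM| = 30.1, M = (44.82, 40.92). Then |CM| = |M − C| = 41.43.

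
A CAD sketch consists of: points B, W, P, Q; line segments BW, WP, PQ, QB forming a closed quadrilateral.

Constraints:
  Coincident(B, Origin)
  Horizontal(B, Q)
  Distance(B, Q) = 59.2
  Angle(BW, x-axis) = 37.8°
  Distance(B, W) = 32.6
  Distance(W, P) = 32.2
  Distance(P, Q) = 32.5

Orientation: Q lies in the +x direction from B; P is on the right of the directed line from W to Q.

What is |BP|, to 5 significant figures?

31.422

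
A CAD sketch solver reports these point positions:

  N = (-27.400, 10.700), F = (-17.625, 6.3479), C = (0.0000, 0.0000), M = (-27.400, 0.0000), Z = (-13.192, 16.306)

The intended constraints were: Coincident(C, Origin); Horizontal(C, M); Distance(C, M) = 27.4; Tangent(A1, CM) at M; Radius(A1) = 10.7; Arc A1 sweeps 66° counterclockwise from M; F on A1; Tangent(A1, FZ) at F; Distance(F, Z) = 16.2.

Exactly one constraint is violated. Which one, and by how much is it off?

Distance(F, Z) = 16.2 — off by 5.30.

C = (0.00, 0.00) ✓; C.y = 0.00, M.y = 0.00 ✓; |CM| = 27.40 ✓; ∠(NM, MC) = 90.00° ✓; |NM| = 10.70 ✓; bearing(N→F) − bearing(N→M) = 66.00° ✓; |NF| = 10.70 ✓; ∠(NF, FZ) = 90.00° ✓; |FZ| = 10.90 ✗.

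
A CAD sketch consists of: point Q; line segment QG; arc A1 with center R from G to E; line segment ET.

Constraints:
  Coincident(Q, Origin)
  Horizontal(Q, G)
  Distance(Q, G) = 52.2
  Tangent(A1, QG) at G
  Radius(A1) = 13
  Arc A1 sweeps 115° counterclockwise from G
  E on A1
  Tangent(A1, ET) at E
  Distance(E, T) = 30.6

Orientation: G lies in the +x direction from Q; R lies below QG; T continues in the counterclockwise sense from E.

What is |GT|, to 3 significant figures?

46.2

Q is at the origin; Q and G share the same y with |QG| = 52.2 and G on the +x side, so G = (52.2, 0.00). Since A1 is tangent to QG there, RG ⟂ QG, so R = G + (0, -13) = (52.2, -13.0). On A1, G sits at bearing 90° from R; a 115° counterclockwise sweep puts E at bearing 205°, so E = R + 13.0·(cos 205°, sin 205°) = (40.4, -18.5). Tangency of A1 to ET means the radius RE is perpendicular to ET, so ET runs along (−sin 205°, cos 205°); with |ET| = 30.6, T = (53.4, -46.2). Then |GT| = |T − G| = 46.2.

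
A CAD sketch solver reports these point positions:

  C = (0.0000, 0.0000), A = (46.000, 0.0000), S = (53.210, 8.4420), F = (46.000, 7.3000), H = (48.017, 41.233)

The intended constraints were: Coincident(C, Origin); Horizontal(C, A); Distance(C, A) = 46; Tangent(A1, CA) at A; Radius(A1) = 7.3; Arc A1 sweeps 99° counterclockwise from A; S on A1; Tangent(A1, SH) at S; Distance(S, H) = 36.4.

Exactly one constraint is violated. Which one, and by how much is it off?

Distance(S, H) = 36.4 — off by 3.20.

C = (0.00, 0.00) ✓; C.y = 0.00, A.y = 0.00 ✓; |CA| = 46.00 ✓; ∠(FA, AC) = 90.00° ✓; |FA| = 7.300 ✓; bearing(F→S) − bearing(F→A) = 99.00° ✓; |FS| = 7.300 ✓; ∠(FS, SH) = 90.00° ✓; |SH| = 33.20 ✗.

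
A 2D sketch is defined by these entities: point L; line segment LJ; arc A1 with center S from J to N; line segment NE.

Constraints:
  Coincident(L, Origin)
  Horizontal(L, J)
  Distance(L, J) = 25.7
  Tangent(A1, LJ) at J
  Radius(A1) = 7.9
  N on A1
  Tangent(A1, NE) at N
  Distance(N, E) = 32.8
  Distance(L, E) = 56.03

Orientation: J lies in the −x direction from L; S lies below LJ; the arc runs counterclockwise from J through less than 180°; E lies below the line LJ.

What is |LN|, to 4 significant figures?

33.89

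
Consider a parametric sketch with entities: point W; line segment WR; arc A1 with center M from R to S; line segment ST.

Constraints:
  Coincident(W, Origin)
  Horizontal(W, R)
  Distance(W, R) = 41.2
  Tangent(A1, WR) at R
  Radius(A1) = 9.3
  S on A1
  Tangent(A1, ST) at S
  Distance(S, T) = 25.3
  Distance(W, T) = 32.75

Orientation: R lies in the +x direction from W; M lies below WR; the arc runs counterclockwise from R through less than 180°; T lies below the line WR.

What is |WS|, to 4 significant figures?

33.58

Checks: ∠(MR, RW) = 90.00° ✓; |MS| = 9.300 ✓; ∠(MS, ST) = 90.00° ✓; |ST| = 25.30 ✓; |WT| = 32.75 ✓.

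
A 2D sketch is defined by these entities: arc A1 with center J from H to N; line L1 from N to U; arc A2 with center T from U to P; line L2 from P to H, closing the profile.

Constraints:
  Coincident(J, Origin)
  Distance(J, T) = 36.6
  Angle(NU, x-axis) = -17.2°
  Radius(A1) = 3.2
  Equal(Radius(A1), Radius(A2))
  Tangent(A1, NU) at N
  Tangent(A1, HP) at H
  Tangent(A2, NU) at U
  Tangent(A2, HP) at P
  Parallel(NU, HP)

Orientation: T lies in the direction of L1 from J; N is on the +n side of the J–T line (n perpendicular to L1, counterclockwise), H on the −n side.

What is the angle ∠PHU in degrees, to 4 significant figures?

9.919°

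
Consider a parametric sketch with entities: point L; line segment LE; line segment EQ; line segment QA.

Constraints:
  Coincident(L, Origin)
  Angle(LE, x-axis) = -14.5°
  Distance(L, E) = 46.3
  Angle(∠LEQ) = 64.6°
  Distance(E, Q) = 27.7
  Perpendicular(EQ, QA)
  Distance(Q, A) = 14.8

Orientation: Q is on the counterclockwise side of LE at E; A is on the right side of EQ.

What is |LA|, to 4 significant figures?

57.16

L is at the origin; LE runs at -14.5° with length 46.3, so E = 46.3·(cos -14.5°, sin -14.5°) = (44.83, -11.59). ∠LEQ = 64.6°, so EQ runs at -14.5° + (180° − 64.6°) = 100.9° from the x-axis; with |EQ| = 27.7, Q = E + 27.7·(cos 100.9°, sin 100.9°) = (39.59, 15.61). EQ ⟂ QA; with |QA| = 14.8 on the right of EQ, A = Q + 14.8·(0.9820, 0.1891) = (54.12, 18.41). Then |LA| = |A − L| = 57.16.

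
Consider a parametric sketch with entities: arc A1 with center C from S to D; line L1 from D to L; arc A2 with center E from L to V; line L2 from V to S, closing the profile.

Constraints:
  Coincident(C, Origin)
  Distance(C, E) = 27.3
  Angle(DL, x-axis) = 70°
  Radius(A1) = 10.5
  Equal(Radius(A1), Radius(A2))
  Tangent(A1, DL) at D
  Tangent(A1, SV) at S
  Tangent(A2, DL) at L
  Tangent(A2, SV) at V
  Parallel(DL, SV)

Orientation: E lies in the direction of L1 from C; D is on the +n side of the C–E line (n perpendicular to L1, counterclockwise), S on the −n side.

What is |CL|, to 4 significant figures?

29.25

Tangency of A1 to both parallel lines with radius 10.5 puts D and S at C ± 10.5·n: D = (-9.867, 3.591), S = (9.867, -3.591). Equal radii place L and V the same way about E: L = E + 10.5·n = (-0.5296, 29.24), V = E − 10.5·n = (19.20, 22.06). Then |CL| = |L − C| = 29.25.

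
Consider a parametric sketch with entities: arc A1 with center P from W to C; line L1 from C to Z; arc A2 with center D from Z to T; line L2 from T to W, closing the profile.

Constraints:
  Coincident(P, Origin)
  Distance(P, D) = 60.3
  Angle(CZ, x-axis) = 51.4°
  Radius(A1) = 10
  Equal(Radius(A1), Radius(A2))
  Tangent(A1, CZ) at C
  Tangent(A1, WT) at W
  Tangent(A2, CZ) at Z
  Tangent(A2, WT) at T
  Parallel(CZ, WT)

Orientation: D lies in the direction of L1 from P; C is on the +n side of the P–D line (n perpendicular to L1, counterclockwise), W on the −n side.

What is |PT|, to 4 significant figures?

61.12

The slot axis is L1's direction at 51.4°, so u = (cos 51.4°, sin 51.4°) = (0.6239, 0.7815) and n = (−sin 51.4°, cos 51.4°) = (-0.7815, 0.6239). P is at the origin and D lies 60.3 along u from P, so D = 60.3·u = (37.62, 47.13). Tangency of A1 to both parallel lines with radius 10.0 puts C and W at P ± 10.0·n: C = (-7.815, 6.239), W = (7.815, -6.239). Equal radii place Z and T the same way about D: Z = D + 10.0·n = (29.80, 53.36), T = D − 10.0·n = (45.44, 40.89). Then |PT| = |T − P| = 61.12.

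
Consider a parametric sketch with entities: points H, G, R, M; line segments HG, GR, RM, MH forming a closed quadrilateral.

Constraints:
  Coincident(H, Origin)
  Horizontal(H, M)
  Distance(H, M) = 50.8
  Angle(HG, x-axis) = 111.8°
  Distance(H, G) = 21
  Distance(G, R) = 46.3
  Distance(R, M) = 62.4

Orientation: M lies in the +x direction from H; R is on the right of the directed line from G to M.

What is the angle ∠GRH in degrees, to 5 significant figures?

14.527°

Checks: |GR| = 46.30 ✓; |RM| = 62.40 ✓.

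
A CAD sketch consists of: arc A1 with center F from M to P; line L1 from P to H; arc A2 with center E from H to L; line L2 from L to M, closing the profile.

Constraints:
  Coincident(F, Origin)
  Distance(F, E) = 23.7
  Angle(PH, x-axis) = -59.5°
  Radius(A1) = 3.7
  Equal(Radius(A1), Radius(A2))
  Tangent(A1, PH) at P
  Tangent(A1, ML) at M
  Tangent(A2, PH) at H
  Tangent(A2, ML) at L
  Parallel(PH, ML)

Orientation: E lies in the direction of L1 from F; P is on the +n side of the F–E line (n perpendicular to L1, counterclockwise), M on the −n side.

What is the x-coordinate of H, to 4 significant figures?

15.22

The slot axis is L1's direction at -59.5°, so u = (cos -59.5°, sin -59.5°) = (0.5075, -0.8616) and n = (−sin -59.5°, cos -59.5°) = (0.8616, 0.5075). F is at the origin and E lies 23.7 along u from F, so E = 23.7·u = (12.03, -20.42). Tangency of A1 to both parallel lines with radius 3.7 puts P and M at F ± 3.7·n: P = (3.188, 1.878), M = (-3.188, -1.878). Equal radii place H and L the same way about E: H = E + 3.7·n = (15.22, -18.54), L = E − 3.7·n = (8.841, -22.30). So H.x = 15.22.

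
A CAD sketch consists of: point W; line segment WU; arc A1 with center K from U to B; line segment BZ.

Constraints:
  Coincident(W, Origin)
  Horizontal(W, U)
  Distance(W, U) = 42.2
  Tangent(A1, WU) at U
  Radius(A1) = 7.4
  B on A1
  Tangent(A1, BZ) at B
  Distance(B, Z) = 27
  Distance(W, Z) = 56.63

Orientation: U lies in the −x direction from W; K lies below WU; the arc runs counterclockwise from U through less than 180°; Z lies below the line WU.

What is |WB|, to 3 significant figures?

50.2

Checks: |KB| = 7.400 ✓; ∠(KB, BZ) = 90.00° ✓; |BZ| = 27.00 ✓; |WZ| = 56.63 ✓.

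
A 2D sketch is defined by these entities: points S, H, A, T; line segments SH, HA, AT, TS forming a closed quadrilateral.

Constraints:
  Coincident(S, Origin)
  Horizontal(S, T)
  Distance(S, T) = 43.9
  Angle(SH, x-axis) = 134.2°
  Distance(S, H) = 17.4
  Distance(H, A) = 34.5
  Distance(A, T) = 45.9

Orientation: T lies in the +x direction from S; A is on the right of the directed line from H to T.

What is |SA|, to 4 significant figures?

19.07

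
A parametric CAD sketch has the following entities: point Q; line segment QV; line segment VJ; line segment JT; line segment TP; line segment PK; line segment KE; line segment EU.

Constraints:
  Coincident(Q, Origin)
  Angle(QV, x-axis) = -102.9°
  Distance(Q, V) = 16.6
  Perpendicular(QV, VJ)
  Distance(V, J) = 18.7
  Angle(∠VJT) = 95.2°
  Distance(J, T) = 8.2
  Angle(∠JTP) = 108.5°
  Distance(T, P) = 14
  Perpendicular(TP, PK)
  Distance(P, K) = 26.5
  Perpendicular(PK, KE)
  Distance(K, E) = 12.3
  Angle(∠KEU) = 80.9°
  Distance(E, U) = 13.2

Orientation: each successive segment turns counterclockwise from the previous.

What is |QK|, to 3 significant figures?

27.4

∠JTP = 108.5° gives TP at 143° from the x-axis; with |TP| = 14.0, P = (5.83, -4.21). TP ⟂ PK, so PK runs at -127°; with |PK| = 26.5, K = (-9.97, -25.5). Then |QK| = |K − Q| = 27.4.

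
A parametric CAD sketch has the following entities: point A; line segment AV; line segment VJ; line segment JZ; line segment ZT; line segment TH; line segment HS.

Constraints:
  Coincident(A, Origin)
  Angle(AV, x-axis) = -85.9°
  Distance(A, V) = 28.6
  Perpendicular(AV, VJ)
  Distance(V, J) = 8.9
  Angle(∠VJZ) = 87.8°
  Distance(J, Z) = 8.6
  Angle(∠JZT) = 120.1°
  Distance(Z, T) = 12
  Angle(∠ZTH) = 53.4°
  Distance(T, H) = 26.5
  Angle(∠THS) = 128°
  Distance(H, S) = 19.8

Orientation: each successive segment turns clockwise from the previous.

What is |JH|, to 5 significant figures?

13.844

A is at the origin; AV runs at -85.9° with length 28.6, so V = (2.0448, -28.527). The perpendicularity gives VJ at right angles to AV, so VJ runs at -175.90°; with |VJ| = 8.9, J = (-6.8324, -29.163). ∠VJZ = 87.8° gives JZ at 91.900° from the x-axis; with |JZ| = 8.6, Z = (-7.1175, -20.568). ∠JZT = 120.1° gives ZT at 32.000° from the x-axis; with |ZT| = 12.0, T = (3.0590, -14.209). ∠ZTH = 53.4° gives TH at -94.600° from the x-axis; with |TH| = 26.5, H = (0.93378, -40.623). Then |JH| = |H − J| = 13.844.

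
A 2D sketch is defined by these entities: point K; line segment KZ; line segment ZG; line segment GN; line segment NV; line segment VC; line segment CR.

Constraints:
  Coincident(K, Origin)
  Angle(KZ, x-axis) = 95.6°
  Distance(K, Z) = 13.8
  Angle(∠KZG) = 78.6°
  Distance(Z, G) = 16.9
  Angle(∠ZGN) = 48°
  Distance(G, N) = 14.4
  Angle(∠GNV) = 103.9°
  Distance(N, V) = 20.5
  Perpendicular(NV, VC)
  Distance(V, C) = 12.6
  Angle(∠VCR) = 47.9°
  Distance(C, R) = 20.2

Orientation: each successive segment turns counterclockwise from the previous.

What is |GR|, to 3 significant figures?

17.4

K is at the origin; KZ runs at 95.6° with length 13.8, so Z = (-1.35, 13.7). ∠KZG = 78.6° gives ZG at -163° from the x-axis; with |ZG| = 16.9, G = (-17.5, 8.79). ∠ZGN = 48.0° gives GN at -31.0° from the x-axis; with |GN| = 14.4, N = (-5.16, 1.38). ∠GNV = 103.9° gives NV at 45.1° from the x-axis; with |NV| = 20.5, V = (9.31, 15.9). The perpendicularity gives VC at right angles to NV, so VC runs at 135°; with |VC| = 12.6, C = (0.380, 24.8). ∠VCR = 47.9° gives CR at -92.8° from the x-axis; with |CR| = 20.2, R = (-0.606, 4.62). Then |GR| = |R − G| = 17.4.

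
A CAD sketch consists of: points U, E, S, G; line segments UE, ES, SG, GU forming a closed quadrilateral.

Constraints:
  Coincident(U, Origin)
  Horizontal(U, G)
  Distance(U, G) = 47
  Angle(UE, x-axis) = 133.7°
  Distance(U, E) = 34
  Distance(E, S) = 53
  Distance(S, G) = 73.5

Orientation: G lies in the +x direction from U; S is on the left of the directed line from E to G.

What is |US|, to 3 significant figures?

65.4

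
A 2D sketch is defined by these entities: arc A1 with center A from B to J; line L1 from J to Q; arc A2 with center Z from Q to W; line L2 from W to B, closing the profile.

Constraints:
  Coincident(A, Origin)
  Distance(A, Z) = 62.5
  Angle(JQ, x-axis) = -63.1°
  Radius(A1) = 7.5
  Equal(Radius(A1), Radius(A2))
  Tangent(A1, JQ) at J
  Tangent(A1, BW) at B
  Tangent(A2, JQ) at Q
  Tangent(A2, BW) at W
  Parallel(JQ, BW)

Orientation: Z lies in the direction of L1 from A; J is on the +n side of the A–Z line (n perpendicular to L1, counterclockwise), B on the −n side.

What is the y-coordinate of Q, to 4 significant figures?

-52.34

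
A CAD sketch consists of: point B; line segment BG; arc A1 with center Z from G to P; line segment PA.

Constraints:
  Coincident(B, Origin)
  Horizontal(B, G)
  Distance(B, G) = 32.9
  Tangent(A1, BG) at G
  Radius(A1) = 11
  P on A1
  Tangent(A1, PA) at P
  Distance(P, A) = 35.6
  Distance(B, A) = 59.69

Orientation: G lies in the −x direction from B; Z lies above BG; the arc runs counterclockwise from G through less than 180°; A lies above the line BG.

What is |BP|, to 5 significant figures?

27.079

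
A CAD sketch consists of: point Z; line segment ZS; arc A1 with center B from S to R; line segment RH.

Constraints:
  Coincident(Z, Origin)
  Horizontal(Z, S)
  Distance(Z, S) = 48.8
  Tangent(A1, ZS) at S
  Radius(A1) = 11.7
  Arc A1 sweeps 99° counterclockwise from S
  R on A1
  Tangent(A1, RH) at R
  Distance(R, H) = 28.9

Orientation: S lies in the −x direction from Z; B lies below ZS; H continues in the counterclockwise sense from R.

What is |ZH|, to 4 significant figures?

69.91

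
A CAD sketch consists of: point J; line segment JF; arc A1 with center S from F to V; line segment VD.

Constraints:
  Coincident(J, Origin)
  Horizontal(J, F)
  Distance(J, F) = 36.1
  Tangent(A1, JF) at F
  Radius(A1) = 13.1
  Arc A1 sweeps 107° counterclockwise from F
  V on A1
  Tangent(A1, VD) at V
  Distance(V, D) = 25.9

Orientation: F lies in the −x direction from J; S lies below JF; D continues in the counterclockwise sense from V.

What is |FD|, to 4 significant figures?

41.99

On A1, F sits at bearing 90° from S; a 107° counterclockwise sweep puts V at bearing 197°, so V = S + 13.1·(cos 197°, sin 197°) = (-48.63, -16.93). Tangency of A1 to VD means the radius SV is perpendicular to VD, so VD runs along (−sin 197°, cos 197°); with |VD| = 25.9, D = (-41.06, -41.70). Then |FD| = |D − F| = 41.99.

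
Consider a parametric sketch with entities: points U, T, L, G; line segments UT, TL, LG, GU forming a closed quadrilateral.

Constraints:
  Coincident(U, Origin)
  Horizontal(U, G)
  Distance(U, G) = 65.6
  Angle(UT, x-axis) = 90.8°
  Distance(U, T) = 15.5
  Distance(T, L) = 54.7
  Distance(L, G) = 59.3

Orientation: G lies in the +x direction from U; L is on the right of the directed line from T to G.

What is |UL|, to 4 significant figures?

40.38

Checks: |TL| = 54.70 ✓; |LG| = 59.30 ✓.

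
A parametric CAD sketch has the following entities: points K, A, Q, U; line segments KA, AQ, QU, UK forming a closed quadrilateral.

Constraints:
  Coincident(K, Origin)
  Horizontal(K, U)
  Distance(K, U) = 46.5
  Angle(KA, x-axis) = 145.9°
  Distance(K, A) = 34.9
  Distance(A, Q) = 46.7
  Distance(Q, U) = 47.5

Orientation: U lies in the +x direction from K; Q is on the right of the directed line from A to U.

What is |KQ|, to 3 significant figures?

15.8

K is at the origin; KU is horizontal with |KU| = 46.5 and U in +x, so U = (46.5, 0). KA runs at 145.9° with |KA| = 34.9, so A = (-28.9, 19.6). Q is determined by |AQ| = 46.7 and |QU| = 47.5 together: it lies at the intersection of circle(A, 46.7) and circle(U, 47.5). With |AU| = 77.9, the foot of the radical line on AU is 38.5 from A and the perpendicular offset is √(46.7² − 38.5²) = 26.5. Taking the right-of-AU solution: Q = (1.68, -15.7).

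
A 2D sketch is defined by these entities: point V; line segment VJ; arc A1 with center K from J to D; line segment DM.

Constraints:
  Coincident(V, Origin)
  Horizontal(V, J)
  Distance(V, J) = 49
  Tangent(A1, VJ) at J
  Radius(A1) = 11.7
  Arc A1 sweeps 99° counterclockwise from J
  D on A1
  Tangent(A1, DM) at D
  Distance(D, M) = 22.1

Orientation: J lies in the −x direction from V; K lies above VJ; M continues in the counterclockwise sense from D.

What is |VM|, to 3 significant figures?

54.1

V is at the origin; V and J share the same y with |VJ| = 49.0 and J on the −x side, so J = (-49.0, 0.00). A1 meets VJ tangentially, so KJ is at right angles to VJ, so K = J + (0, 11.7) = (-49.0, 11.7). On A1, J sits at bearing -90° from K; a 99° counterclockwise sweep puts D at bearing 9°, so D = K + 11.7·(cos 9°, sin 9°) = (-37.4, 13.5). Since A1 is tangent to DM there, KD ⟂ DM, so DM runs along (−sin 9°, cos 9°); with |DM| = 22.1, M = (-40.9, 35.4). Then |VM| = |M − V| = 54.1.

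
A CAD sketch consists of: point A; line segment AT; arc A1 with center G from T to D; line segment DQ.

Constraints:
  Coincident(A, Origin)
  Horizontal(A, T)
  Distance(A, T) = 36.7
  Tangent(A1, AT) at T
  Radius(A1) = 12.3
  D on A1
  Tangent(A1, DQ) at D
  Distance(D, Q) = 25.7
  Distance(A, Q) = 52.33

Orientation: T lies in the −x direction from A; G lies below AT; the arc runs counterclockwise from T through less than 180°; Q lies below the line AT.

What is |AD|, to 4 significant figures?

50.71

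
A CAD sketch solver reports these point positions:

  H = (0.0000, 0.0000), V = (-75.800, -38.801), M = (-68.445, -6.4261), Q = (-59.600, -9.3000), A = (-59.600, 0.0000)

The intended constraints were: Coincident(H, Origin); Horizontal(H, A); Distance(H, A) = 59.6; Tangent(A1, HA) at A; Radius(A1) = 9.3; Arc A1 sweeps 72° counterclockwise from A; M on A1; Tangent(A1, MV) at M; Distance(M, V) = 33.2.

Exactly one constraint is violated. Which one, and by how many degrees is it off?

Tangent(A1, MV) at M — off by 5.20°.

H = (0.00, 0.00) ✓; H.y = 0.00, A.y = 0.00 ✓; |HA| = 59.60 ✓; ∠(QA, AH) = 90.00° ✓; |QA| = 9.300 ✓; bearing(Q→M) − bearing(Q→A) = 72.00° ✓; |QM| = 9.300 ✓; ∠(QM, MV) = 84.80° ✗; |MV| = 33.20 ✓.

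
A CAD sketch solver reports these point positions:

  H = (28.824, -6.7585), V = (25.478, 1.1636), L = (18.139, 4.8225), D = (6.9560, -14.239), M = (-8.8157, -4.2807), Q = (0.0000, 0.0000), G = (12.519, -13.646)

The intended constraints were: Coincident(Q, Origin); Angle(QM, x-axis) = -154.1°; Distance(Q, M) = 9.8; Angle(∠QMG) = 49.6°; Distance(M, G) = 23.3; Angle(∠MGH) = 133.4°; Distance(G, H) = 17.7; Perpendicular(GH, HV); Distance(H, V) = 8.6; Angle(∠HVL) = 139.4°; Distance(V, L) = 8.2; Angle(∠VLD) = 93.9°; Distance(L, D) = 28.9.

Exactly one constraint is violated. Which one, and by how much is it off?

Distance(L, D) = 28.9 — off by 6.80.

Q = (0.00, 0.00) ✓; QM at -154.1° ✓; |QM| = 9.800 ✓; ∠QMG = 49.60° ✓; |MG| = 23.30 ✓; ∠MGH = 133.4° ✓; |GH| = 17.70 ✓; ∠(GH, HV) = 90.00° ✓; |HV| = 8.600 ✓; ∠HVL = 139.4° ✓; |VL| = 8.201 ✓; ∠VLD = 93.90° ✓; |LD| = 22.10 ✗.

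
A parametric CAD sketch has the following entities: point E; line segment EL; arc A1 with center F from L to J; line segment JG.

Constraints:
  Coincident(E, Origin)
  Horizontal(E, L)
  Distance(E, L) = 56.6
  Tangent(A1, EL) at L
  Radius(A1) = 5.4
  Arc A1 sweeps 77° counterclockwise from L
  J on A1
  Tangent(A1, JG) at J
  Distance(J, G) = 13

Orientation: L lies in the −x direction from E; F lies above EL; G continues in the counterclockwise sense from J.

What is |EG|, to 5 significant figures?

51.263

E is at the origin; EL is horizontal with |EL| = 56.6 and L on the −x side, so L = (-56.600, 0.0000). A1 meets EL tangentially, so FL is at right angles to EL, so F = L + (0, 5.4) = (-56.600, 5.4000). On A1, L sits at bearing -90° from F; a 77° counterclockwise sweep puts J at bearing -13°, so J = F + 5.4·(cos -13°, sin -13°) = (-51.338, 4.1853). A1 meets JG tangentially, so FJ is at right angles to JG, so JG runs along (−sin -13°, cos -13°); with |JG| = 13.0, G = (-48.414, 16.852). Then |EG| = |G − E| = 51.263.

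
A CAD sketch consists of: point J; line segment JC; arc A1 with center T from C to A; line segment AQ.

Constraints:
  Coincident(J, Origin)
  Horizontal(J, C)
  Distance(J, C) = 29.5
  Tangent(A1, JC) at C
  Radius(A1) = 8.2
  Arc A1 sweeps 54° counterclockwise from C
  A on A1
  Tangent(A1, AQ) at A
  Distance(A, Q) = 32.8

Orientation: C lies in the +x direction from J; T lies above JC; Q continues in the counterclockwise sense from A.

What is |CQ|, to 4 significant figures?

39.58

J is at the origin; J and C share the same y with |JC| = 29.5 and C on the +x side, so C = (29.50, 0.000). Tangency of A1 to JC means the radius TC is perpendicular to JC, so T = C + (0, 8.2) = (29.50, 8.200). On A1, C sits at bearing -90° from T; a 54° counterclockwise sweep puts A at bearing -36°, so A = T + 8.2·(cos -36°, sin -36°) = (36.13, 3.380). Since A1 is tangent to AQ there, TA ⟂ AQ, so AQ runs along (−sin -36°, cos -36°); with |AQ| = 32.8, Q = (55.41, 29.92). Then |CQ| = |Q − C| = 39.58.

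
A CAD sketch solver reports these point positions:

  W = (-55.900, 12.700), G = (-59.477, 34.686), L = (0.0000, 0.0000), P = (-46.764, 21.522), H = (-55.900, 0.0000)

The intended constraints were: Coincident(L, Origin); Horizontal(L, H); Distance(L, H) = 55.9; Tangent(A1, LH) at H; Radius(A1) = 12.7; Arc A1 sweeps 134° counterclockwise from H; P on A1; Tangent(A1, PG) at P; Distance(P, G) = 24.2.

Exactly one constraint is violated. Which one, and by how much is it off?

Distance(P, G) = 24.2 — off by 5.90.

L = (0.00, 0.00) ✓; L.y = 0.00, H.y = 0.00 ✓; |LH| = 55.90 ✓; ∠(WH, HL) = 90.00° ✓; |WH| = 12.70 ✓; bearing(W→P) − bearing(W→H) = 134.0° ✓; |WP| = 12.70 ✓; ∠(WP, PG) = 90.00° ✓; |PG| = 18.30 ✗.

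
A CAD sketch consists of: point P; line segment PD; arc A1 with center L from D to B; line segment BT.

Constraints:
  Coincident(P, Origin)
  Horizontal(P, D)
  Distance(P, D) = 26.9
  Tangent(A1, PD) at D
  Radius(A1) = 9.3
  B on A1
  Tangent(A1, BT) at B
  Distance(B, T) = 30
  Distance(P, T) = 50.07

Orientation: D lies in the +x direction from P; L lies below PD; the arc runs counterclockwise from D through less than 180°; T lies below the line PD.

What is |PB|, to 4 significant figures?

22.25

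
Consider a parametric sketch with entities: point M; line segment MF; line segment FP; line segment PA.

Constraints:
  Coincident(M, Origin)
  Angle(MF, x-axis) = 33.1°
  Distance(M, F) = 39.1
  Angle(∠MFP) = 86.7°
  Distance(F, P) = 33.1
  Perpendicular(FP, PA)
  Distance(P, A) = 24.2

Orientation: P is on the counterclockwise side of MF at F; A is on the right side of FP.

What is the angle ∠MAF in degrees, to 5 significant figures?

27.823°

M is at the origin; MF runs at 33.1° with length 39.1, so F = 39.1·(cos 33.1°, sin 33.1°) = (32.755, 21.353). ∠MFP = 86.7°, so FP runs at 33.1° + (180° − 86.7°) = 126.40° from the x-axis; with |FP| = 33.1, P = F + 33.1·(cos 126.40°, sin 126.40°) = (13.113, 47.995). FP is perpendicular to PA; with |PA| = 24.2 on the right of FP, A = P + 24.2·(0.80489, 0.59342) = (32.591, 62.355). Then cos ∠MAF = AM·AF / (|AM||AF|), giving 27.823°.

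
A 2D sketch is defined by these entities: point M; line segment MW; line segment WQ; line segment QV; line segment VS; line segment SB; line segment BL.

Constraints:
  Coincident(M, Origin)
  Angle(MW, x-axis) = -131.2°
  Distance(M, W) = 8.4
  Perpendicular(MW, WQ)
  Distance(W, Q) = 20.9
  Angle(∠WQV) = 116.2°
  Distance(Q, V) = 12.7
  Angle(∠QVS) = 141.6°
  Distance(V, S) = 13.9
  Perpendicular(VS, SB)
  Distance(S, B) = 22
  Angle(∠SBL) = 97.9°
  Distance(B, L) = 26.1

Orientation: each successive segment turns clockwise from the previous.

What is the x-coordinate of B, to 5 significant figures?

6.3046

M is at the origin; MW runs at -131.2° with length 8.4, so W = (-5.5330, -6.3203). MW ⟂ WQ, so WQ runs at 138.80°; with |WQ| = 20.9, Q = (-21.258, 7.4463). ∠WQV = 116.2° gives QV at 75.000° from the x-axis; with |QV| = 12.7, V = (-17.971, 19.714). ∠QVS = 141.6° gives VS at 36.600° from the x-axis; with |VS| = 13.9, S = (-6.8123, 28.001). The perpendicularity gives SB at right angles to VS, so SB runs at -53.400°; with |SB| = 22.0, B = (6.3046, 10.339). So B.x = 6.3046.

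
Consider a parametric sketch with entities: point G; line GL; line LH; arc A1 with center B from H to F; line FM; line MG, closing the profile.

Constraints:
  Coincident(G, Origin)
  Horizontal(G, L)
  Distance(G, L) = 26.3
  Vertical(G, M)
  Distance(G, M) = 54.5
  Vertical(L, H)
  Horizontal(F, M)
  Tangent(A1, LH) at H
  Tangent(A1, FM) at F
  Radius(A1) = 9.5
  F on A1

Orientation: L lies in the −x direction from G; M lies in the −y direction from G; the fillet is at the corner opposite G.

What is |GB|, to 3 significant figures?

48.0

G is at the origin; GL is horizontal with |GL| = 26.3 and L on the −x side, so L = (-26.3, 0.00). G and M share the same x with |GM| = 54.5 and M on the −y side, so M = (0.00, -54.5). The virtual corner opposite G is at (-26.3, -54.5). Tangency of A1 to LH means the radius BH is perpendicular to LH and tangency of A1 to FM means the radius BF is perpendicular to FM, with radius 9.5, so the center B sits 9.5 in from both sides at B = (-16.8, -45.0). Then |GB| = |B − G| = 48.0.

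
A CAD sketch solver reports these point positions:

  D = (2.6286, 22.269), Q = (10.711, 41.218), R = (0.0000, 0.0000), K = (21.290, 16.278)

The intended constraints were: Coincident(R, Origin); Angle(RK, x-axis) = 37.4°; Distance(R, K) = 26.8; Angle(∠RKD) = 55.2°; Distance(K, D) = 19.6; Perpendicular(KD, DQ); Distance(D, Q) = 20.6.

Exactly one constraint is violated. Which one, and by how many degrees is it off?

Perpendicular(KD, DQ) — off by 5.30°.

R = (0.00, 0.00) ✓; RK at 37.40° ✓; |RK| = 26.80 ✓; ∠RKD = 55.20° ✓; |KD| = 19.60 ✓; ∠(KD, DQ) = 95.30° ✗; |DQ| = 20.60 ✓.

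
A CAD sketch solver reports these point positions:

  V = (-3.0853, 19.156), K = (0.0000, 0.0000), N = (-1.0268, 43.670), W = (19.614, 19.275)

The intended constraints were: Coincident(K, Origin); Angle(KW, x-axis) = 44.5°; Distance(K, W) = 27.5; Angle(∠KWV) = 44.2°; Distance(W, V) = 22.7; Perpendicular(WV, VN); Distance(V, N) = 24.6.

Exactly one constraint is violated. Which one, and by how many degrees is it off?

Perpendicular(WV, VN) — off by 5.10°.

K = (0.00, 0.00) ✓; KW at 44.50° ✓; |KW| = 27.50 ✓; ∠KWV = 44.20° ✓; |WV| = 22.70 ✓; ∠(WV, VN) = 95.10° ✗; |VN| = 24.60 ✓.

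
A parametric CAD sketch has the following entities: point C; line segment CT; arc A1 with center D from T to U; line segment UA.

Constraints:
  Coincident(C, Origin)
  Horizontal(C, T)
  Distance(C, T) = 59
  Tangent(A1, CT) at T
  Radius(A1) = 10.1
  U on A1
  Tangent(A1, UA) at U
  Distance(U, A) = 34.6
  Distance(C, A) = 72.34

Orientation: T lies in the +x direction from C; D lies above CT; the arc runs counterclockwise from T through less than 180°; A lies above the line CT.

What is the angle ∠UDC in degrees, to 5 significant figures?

168.39°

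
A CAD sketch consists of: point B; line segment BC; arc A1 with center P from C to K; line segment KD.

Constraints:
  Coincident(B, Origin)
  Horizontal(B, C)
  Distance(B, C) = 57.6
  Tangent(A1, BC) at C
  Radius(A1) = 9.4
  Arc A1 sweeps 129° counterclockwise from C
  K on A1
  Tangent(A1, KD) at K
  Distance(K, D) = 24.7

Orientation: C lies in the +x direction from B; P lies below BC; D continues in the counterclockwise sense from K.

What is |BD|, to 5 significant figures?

74.336

B is at the origin; BC is horizontal with |BC| = 57.6 and C on the +x side, so C = (57.600, 0.0000). Since A1 is tangent to BC there, PC ⟂ BC, so P = C + (0, -9.4) = (57.600, -9.4000). On A1, C sits at bearing 90° from P; a 129° counterclockwise sweep puts K at bearing 219°, so K = P + 9.4·(cos 219°, sin 219°) = (50.295, -15.316). The tangent condition forces PK to be normal to KD, so KD runs along (−sin 219°, cos 219°); with |KD| = 24.7, D = (65.839, -34.511). Then |BD| = |D − B| = 74.336.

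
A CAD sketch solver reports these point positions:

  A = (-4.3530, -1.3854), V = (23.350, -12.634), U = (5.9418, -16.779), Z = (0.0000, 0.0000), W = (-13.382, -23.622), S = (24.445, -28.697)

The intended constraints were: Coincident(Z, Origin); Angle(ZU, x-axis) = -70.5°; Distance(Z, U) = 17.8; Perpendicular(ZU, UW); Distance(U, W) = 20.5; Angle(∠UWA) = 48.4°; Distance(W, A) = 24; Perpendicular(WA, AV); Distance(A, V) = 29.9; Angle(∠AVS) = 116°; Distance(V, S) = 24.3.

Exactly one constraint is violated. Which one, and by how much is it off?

Distance(V, S) = 24.3 — off by 8.20.

Z = (0.00, 0.00) ✓; ZU at -70.50° ✓; |ZU| = 17.80 ✓; ∠(ZU, UW) = 90.00° ✓; |UW| = 20.50 ✓; ∠UWA = 48.40° ✓; |WA| = 24.00 ✓; ∠(WA, AV) = 90.00° ✓; |AV| = 29.90 ✓; ∠AVS = 116.0° ✓; |VS| = 16.10 ✗.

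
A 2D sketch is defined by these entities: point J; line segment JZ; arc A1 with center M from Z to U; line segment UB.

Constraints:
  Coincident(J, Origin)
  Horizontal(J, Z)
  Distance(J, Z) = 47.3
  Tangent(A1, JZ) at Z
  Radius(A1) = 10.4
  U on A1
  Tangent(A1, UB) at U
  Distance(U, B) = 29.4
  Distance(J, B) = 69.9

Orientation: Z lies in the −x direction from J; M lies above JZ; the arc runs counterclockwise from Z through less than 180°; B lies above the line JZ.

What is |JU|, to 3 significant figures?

42.6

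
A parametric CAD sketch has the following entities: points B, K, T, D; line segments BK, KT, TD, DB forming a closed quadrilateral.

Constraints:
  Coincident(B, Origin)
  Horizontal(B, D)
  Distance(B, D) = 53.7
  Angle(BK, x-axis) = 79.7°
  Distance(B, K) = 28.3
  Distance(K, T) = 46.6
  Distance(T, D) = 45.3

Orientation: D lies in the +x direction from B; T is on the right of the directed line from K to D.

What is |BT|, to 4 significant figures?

21.92

B is at the origin; BD is horizontal with |BD| = 53.7 and D in +x, so D = (53.7, 0). BK runs at 79.7° with |BK| = 28.3, so K = (5.060, 27.84). T is determined by |KT| = 46.6 and |TD| = 45.3 together: it lies at the intersection of circle(K, 46.6) and circle(D, 45.3). With |KD| = 56.05, the foot of the radical line on KD is 29.09 from K and the perpendicular offset is √(46.6² − 29.09²) = 36.41. Taking the right-of-KD solution: T = (12.22, -18.20).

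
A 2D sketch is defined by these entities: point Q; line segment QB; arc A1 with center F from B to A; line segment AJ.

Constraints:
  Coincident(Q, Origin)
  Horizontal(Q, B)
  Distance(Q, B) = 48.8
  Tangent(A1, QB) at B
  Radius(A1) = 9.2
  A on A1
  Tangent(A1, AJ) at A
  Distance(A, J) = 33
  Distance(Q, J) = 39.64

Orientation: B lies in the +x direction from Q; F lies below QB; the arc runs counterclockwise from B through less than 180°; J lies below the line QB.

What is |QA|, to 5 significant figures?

41.264

Checks: ∠(FB, BQ) = 90.00° ✓; |FB| = 9.200 ✓; |FA| = 9.200 ✓; ∠(FA, AJ) = 90.00° ✓; |AJ| = 33.00 ✓; |QJ| = 39.64 ✓.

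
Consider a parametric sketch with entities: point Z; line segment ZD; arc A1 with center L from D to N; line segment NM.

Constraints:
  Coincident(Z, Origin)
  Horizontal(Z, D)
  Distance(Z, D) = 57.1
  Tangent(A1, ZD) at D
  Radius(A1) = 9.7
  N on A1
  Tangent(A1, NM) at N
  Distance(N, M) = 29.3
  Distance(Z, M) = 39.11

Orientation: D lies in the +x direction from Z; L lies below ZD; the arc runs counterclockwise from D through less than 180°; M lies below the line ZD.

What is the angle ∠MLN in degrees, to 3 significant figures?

71.7°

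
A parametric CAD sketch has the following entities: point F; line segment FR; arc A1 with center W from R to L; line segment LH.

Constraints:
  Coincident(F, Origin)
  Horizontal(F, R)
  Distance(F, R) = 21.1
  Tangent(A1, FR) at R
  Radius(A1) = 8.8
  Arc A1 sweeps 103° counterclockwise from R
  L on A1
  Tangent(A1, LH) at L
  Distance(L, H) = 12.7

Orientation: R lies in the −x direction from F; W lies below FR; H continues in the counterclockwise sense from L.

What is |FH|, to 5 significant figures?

35.430

F is at the origin; F and R share the same y with |FR| = 21.1 and R on the −x side, so R = (-21.100, 0.0000). The tangent condition forces WR to be normal to FR, so W = R + (0, -8.8) = (-21.100, -8.8000). On A1, R sits at bearing 90° from W; a 103° counterclockwise sweep puts L at bearing 193°, so L = W + 8.8·(cos 193°, sin 193°) = (-29.674, -10.780). Tangency of A1 to LH means the radius WL is perpendicular to LH, so LH runs along (−sin 193°, cos 193°); with |LH| = 12.7, H = (-26.818, -23.154). Then |FH| = |H − F| = 35.430.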